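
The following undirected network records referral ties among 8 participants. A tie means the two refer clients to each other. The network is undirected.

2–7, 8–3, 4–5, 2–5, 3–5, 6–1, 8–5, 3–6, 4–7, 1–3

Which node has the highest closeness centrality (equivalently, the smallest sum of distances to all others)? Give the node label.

Farness (sum of distances to all others) for each node — 1:16, 2:14, 3:11, 4:14, 5:10, 6:16, 7:18, 8:13.
The smallest farness is 10, for 5, so 5 has the highest closeness.

5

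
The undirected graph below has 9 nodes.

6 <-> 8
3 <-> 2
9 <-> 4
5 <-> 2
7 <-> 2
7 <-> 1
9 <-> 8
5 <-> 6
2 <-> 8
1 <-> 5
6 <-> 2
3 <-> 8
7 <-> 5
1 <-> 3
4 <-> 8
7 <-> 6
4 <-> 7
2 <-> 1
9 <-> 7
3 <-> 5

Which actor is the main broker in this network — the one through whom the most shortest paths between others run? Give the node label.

7

Unnormalized betweenness of each node: 1:1/3, 2:25/12, 3:5/6, 4:1/4, 5:1, 6:7/12, 7:19/3, 8:13/3, 9:1/4.
7 has the largest value, 19/3, making it the main broker — the node through which the most shortest paths run.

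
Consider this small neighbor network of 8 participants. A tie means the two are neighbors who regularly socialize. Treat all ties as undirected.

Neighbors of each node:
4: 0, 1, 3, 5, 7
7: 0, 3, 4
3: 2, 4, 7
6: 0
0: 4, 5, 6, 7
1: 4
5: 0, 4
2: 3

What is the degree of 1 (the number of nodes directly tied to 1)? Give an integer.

1 is directly tied to 4. That is 1 neighbor, so the degree of 1 is 1.

1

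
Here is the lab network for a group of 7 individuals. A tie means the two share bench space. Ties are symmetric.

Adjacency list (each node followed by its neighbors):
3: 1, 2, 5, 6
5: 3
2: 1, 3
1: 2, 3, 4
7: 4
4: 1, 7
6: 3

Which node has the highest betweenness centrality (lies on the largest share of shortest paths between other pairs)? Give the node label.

Unnormalized betweenness of each node: 1:8, 2:0, 3:9, 4:5, 5:0, 6:0, 7:0.
3 has the largest value, 9, making it the main broker — the node through which the most shortest paths run.

3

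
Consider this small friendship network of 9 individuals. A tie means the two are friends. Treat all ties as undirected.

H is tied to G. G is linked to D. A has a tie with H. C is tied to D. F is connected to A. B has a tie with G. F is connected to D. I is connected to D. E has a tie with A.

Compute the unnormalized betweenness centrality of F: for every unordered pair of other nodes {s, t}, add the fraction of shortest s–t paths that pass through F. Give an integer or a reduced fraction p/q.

6

Pairs whose geodesics pass through F — A–I: 1; A–C: 1; A–D: 1; I–E: 1; C–E: 1; E–D: 1.
All other pairs contribute 0.
Summing the contributions gives betweenness(F) = 6.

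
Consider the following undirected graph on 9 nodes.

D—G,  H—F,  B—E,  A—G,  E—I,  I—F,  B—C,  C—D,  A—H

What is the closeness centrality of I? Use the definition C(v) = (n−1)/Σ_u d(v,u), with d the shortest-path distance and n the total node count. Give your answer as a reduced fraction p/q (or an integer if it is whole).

2/5

Distances from I: A:3, B:2, C:3, D:4, E:1, F:1, G:4, H:2. Sum = 20.
n = 9, so closeness = 8/20 = 2/5.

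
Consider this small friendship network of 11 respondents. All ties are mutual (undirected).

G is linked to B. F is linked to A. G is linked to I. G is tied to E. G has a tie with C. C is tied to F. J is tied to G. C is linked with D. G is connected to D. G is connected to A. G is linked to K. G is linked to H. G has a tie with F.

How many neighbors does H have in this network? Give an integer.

H is directly tied to G. That is 1 neighbor, so the degree of H is 1.

1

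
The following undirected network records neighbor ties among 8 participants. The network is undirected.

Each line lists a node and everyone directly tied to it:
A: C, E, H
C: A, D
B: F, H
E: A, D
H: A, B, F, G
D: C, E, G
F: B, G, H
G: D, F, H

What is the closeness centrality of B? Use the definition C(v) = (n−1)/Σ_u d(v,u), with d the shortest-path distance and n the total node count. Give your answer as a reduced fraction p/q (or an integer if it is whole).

7/15

Distances from B: A:2, C:3, D:3, E:3, F:1, G:2, H:1. Sum = 15.
n = 8, so closeness = 7/15.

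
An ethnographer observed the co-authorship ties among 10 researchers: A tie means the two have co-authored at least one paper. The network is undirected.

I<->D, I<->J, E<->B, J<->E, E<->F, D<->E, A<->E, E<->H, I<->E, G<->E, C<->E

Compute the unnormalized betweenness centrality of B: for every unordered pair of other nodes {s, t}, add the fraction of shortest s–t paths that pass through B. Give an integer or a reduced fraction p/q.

No shortest path between any pair of other nodes passes through B.
Summing the contributions gives betweenness(B) = 0.

0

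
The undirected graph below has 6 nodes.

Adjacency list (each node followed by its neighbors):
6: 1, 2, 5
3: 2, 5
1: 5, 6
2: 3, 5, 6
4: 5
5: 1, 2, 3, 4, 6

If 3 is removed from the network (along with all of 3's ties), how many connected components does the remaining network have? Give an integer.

3's neighbors (2 and 5) remain reachable from one another through other ties, so the rest of the network stays in one piece.

1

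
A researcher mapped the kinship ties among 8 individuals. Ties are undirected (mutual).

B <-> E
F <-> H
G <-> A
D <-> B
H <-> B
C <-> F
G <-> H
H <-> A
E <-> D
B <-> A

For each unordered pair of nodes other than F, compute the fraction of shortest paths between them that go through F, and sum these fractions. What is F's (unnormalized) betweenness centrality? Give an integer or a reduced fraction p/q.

6

Pairs whose geodesics pass through F — C–H: 1; C–G: 1; C–E: 1; C–D: 1; C–B: 1; C–A: 1.
All other pairs contribute 0.
Summing the contributions gives betweenness(F) = 6.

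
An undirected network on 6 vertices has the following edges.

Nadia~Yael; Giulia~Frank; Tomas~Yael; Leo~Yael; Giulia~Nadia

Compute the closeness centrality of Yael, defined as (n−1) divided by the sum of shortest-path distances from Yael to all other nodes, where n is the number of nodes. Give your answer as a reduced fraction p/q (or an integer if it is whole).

5/8

Distances from Yael: Frank:3, Giulia:2, Leo:1, Nadia:1, Tomas:1. Sum = 8.
n = 6, so closeness = 5/8.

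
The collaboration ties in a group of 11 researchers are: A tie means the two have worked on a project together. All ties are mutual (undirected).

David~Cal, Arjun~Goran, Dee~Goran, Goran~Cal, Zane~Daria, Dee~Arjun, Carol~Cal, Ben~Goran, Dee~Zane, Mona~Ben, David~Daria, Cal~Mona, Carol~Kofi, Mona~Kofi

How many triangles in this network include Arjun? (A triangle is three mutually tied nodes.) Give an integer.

1

Arjun's neighbors: Dee and Goran.
Neighbor pairs that are themselves tied: Arjun–Dee–Goran. Each forms one triangle with Arjun, for 1 in total.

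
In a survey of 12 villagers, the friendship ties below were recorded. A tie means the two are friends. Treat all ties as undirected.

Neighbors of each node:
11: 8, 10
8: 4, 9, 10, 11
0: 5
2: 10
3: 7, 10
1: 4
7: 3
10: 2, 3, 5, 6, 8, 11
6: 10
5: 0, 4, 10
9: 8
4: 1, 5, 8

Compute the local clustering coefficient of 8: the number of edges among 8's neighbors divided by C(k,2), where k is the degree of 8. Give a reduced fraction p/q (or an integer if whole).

1/6

8's neighbors: 4, 9, 10, and 11 (k = 4).
Possible neighbor pairs: C(4,2) = 6. Edges among them: 10–11 → e = 1.
Clustering(8) = 1/6.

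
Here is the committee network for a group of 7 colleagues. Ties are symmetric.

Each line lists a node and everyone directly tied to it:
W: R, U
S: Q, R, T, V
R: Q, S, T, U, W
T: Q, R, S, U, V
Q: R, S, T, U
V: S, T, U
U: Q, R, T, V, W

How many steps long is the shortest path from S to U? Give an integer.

One shortest route is S – V – U, which uses 2 edges, and S and U are not directly tied, so nothing shorter exists. So d(S,U) = 2.

2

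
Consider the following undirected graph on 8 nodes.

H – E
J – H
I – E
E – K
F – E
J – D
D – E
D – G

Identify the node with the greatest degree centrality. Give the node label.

Degrees — D:3, E:5, F:1, G:1, H:2, I:1, J:2, K:1.
The maximum is 5, attained only by E.

E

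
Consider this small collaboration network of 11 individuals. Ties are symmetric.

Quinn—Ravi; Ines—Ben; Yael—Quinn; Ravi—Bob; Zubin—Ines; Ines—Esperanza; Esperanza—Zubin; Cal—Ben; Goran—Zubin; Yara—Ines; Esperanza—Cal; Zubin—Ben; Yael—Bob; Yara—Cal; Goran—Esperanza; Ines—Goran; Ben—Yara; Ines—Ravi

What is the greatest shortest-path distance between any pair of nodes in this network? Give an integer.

5

Eccentricity of each node (its greatest distance to any other): Ben:4, Bob:4, Cal:5, Esperanza:4, Goran:4, Ines:3, Quinn:4, Ravi:3, Yael:5, Yara:4, Zubin:4.
The maximum eccentricity is 5, realized for instance by the pair Yael–Cal via Yael – Bob – Ravi – Ines – Ben – Cal. So the diameter is 5.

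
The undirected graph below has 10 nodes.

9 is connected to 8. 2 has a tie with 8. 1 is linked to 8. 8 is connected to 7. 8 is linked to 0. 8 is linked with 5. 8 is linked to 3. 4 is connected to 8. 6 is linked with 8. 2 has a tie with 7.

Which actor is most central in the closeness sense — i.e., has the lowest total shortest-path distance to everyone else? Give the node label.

8

Farness (sum of distances to all others) for each node — 0:17, 1:17, 2:16, 3:17, 4:17, 5:17, 6:17, 7:16, 8:9, 9:17.
The smallest farness is 9, for 8, so 8 has the highest closeness.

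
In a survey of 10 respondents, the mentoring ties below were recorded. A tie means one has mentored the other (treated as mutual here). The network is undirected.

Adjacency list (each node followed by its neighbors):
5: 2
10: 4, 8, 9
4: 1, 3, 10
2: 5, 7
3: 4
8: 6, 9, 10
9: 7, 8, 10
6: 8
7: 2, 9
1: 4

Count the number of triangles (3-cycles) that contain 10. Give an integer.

1

10's neighbors: 4, 8, and 9.
Neighbor pairs that are themselves tied: 10–8–9. Each forms one triangle with 10, for 1 in total.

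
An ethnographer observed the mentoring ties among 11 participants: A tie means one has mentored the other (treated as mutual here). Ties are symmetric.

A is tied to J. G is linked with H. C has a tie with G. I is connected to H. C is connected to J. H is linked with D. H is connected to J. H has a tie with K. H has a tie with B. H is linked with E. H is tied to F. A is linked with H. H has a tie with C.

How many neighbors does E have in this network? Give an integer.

1

E is directly tied to H. That is 1 neighbor, so the degree of E is 1.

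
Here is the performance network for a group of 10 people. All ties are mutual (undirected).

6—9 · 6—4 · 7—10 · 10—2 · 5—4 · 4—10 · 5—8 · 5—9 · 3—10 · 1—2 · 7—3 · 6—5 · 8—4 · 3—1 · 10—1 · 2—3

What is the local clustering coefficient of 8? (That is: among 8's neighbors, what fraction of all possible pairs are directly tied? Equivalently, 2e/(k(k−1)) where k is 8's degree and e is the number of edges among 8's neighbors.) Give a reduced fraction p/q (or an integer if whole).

8's neighbors: 4 and 5 (k = 2).
Possible neighbor pairs: C(2,2) = 1. Edges among them: 4–5 → e = 1.
Clustering(8) = 1/1.

1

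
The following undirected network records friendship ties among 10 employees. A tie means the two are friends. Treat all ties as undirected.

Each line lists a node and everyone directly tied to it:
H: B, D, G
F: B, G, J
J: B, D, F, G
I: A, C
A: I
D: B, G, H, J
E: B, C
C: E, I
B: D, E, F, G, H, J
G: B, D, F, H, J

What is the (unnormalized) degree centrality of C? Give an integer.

2

C is directly tied to E and I. That is 2 neighbors, so the degree of C is 2.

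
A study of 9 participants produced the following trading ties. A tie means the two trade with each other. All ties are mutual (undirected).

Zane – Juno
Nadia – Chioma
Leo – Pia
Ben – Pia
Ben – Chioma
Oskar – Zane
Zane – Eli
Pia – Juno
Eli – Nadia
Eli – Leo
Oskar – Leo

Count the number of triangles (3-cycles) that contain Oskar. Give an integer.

Oskar's neighbors are Leo and Zane, but none of them are tied to each other, so no triangle contains Oskar.

0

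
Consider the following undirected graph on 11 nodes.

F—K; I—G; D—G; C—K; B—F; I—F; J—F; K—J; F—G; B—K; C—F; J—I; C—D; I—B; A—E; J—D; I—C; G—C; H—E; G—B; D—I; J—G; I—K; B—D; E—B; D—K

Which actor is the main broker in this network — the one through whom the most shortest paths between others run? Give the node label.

Unnormalized betweenness of each node: A:0, B:64/3, C:1/3, D:59/30, E:17, F:59/30, G:59/30, H:0, I:32/15, J:1/3, K:59/30.
B has the largest value, 64/3, making it the main broker — the node through which the most shortest paths run.

B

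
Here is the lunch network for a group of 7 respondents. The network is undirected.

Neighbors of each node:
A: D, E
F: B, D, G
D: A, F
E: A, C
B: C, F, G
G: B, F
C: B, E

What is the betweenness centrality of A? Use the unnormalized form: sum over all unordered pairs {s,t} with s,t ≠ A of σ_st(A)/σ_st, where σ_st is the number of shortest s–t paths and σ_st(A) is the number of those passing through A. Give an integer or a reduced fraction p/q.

Pairs whose geodesics pass through A — C–D: 1/2; F–E: 1/2; D–E: 1.
All other pairs contribute 0.
Summing the contributions gives betweenness(A) = 2.

2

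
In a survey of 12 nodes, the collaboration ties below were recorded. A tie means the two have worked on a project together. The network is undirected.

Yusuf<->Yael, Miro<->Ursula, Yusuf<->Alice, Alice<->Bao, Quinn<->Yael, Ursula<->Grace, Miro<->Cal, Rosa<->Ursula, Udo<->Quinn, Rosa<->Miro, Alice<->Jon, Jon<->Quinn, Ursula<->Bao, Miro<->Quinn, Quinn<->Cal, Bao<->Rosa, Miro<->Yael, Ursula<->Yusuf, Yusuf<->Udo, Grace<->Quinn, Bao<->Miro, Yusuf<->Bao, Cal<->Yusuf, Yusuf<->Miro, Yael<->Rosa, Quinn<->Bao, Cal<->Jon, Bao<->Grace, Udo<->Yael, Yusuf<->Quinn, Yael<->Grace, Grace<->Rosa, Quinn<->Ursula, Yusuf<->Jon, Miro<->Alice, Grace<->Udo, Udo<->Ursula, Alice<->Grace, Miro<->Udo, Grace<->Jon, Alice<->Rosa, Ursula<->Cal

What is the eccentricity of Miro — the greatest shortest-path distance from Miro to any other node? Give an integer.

2

Distances from Miro: Alice:1, Bao:1, Cal:1, Grace:2, Jon:2, Quinn:1, Rosa:1, Udo:1, Ursula:1, Yael:1, Yusuf:1.
The largest is 2 (to Jon and Grace), so the eccentricity of Miro is 2.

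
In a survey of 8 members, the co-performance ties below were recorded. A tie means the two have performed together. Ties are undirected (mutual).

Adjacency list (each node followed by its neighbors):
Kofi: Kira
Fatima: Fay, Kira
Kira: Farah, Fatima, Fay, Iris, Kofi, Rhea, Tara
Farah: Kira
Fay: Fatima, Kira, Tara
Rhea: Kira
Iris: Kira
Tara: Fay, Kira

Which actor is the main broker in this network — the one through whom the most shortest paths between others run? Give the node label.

Unnormalized betweenness of each node: Farah:0, Fatima:0, Fay:1/2, Iris:0, Kira:37/2, Kofi:0, Rhea:0, Tara:0.
Kira has the largest value, 37/2, making it the main broker — the node through which the most shortest paths run.

Kira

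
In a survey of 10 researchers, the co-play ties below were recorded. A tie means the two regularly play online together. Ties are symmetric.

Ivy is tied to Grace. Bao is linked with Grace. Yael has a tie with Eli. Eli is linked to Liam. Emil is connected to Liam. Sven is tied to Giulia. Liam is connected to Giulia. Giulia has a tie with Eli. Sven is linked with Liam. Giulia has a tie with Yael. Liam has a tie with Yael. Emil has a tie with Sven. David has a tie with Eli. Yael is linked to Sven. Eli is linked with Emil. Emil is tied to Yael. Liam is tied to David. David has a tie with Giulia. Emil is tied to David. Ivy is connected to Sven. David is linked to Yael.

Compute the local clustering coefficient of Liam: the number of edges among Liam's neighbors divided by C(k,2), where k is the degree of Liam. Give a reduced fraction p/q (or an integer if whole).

4/5

Liam's neighbors: David, Eli, Emil, Giulia, Sven, and Yael (k = 6).
Possible neighbor pairs: C(6,2) = 15. Edges among them: David–Eli, David–Emil, David–Giulia, David–Yael, Eli–Emil, Eli–Giulia, Eli–Yael, Emil–Sven, Emil–Yael, Giulia–Sven, Giulia–Yael, Sven–Yael → e = 12.
Clustering(Liam) = 12/15 = 4/5.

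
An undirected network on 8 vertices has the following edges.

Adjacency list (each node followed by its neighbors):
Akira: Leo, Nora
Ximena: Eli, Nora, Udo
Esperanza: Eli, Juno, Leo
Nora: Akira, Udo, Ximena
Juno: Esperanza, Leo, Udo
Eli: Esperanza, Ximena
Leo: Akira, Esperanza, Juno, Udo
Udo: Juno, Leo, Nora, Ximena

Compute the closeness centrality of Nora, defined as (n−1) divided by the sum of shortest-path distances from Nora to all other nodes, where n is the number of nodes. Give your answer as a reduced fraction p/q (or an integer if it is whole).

7/12

Distances from Nora: Akira:1, Eli:2, Esperanza:3, Juno:2, Leo:2, Udo:1, Ximena:1. Sum = 12.
n = 8, so closeness = 7/12.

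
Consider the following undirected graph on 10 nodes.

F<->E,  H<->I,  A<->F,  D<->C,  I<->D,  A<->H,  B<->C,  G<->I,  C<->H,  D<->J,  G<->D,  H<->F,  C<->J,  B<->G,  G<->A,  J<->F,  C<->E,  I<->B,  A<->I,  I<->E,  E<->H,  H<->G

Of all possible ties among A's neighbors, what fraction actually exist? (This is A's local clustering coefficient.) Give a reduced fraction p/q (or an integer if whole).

2/3

A's neighbors: F, G, H, and I (k = 4).
Possible neighbor pairs: C(4,2) = 6. Edges among them: F–H, G–H, G–I, H–I → e = 4.
Clustering(A) = 4/6 = 2/3.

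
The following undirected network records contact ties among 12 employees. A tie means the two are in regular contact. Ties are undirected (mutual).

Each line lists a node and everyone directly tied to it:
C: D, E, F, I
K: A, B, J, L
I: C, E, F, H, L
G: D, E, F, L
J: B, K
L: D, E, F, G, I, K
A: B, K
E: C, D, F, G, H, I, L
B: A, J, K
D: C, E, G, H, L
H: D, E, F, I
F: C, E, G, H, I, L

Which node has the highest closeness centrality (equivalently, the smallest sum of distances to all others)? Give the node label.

Farness (sum of distances to all others) for each node — A:29, B:28, C:25, D:20, E:18, F:19, G:21, H:25, I:20, J:29, K:20, L:16.
The smallest farness is 16, for L, so L has the highest closeness.

L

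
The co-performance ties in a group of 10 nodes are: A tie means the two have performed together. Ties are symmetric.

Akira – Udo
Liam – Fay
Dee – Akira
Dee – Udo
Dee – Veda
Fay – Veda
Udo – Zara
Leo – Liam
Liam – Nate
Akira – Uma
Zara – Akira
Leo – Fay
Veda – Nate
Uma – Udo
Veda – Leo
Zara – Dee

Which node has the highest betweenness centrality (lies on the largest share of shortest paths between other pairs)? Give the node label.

Veda

Unnormalized betweenness of each node: Akira:7/2, Dee:20, Fay:2, Leo:2, Liam:1, Nate:2, Udo:7/2, Uma:0, Veda:21, Zara:0.
Veda has the largest value, 21, making it the main broker — the node through which the most shortest paths run.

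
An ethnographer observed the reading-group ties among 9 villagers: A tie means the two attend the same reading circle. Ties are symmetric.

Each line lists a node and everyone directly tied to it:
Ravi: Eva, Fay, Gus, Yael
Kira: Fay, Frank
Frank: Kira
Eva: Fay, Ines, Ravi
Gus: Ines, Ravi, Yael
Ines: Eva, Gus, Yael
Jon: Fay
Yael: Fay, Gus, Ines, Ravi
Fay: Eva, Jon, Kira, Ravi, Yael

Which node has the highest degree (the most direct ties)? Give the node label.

Degrees — Eva:3, Fay:5, Frank:1, Gus:3, Ines:3, Jon:1, Kira:2, Ravi:4, Yael:4.
The maximum is 5, attained only by Fay.

Fay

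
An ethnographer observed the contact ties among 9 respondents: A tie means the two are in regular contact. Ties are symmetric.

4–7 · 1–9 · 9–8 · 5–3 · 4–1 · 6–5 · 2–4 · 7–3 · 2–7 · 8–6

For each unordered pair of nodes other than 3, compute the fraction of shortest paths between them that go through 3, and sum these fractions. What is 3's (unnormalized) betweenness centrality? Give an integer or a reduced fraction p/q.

Pairs whose geodesics pass through 3 — 4–6: 1/2; 4–5: 1; 1–5: 1/2; 8–7: 1/2; 6–7: 1; 6–2: 1; 5–7: 1; 5–2: 1.
All other pairs contribute 0.
Summing the contributions gives betweenness(3) = 13/2.

13/2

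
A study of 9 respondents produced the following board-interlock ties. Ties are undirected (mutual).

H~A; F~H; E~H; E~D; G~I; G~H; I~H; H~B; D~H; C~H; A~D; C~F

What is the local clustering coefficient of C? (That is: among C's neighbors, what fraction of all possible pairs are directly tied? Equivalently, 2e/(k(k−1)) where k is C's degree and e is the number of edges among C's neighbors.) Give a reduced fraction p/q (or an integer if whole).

C's neighbors: F and H (k = 2).
Possible neighbor pairs: C(2,2) = 1. Edges among them: F–H → e = 1.
Clustering(C) = 1/1.

1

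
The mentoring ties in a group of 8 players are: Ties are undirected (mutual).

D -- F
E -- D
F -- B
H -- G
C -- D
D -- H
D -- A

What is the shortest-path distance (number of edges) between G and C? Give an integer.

One shortest route is G – H – D – C, which uses 3 edges, and at distance 2 from G we only reach {D}, which does not include C. So d(G,C) = 3.

3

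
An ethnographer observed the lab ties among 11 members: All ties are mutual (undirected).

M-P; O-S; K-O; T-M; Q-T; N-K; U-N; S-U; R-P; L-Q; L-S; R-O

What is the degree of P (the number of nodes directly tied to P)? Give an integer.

2

P is directly tied to M and R. That is 2 neighbors, so the degree of P is 2.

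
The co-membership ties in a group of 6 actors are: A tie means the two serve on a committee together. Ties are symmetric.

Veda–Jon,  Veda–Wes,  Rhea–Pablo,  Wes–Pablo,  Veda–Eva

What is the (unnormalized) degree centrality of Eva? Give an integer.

Eva is directly tied to Veda. That is 1 neighbor, so the degree of Eva is 1.

1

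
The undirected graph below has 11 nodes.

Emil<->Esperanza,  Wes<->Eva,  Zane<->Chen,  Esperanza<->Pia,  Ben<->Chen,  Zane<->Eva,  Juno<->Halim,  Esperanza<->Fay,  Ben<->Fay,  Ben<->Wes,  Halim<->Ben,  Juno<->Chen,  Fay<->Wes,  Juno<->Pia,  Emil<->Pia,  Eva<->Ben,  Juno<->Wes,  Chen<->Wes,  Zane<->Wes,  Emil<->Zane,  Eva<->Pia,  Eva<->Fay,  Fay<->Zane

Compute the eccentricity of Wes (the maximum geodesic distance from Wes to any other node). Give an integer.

Distances from Wes: Ben:1, Chen:1, Emil:2, Esperanza:2, Eva:1, Fay:1, Halim:2, Juno:1, Pia:2, Zane:1.
The largest is 2 (to Emil, Pia, Halim, and Esperanza), so the eccentricity of Wes is 2.

2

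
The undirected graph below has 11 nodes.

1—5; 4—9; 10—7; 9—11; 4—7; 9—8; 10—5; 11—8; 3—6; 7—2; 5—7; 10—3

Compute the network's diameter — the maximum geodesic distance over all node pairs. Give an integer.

6

Eccentricity of each node (its greatest distance to any other): 1:5, 2:4, 3:5, 4:4, 5:4, 6:6, 7:3, 8:6, 9:5, 10:4, 11:6.
The maximum eccentricity is 6, realized for instance by the pair 11–6 via 11 – 9 – 4 – 7 – 10 – 3 – 6. So the diameter is 6.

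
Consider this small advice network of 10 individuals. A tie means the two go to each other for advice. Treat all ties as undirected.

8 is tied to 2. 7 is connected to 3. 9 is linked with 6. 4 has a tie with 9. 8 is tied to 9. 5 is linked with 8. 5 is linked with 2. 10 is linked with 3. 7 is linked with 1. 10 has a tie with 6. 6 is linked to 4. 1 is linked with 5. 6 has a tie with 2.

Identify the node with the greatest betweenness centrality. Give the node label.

Unnormalized betweenness of each node: 1:29/6, 2:16/3, 3:9/2, 4:0, 5:47/6, 6:38/3, 7:10/3, 8:4, 9:10/3, 10:43/6.
6 has the largest value, 38/3, making it the main broker — the node through which the most shortest paths run.

6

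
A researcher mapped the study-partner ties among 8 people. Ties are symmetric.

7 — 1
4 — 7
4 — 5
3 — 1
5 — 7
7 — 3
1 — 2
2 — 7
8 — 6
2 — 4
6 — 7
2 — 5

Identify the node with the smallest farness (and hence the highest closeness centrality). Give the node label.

Farness (sum of distances to all others) for each node — 1:12, 2:11, 3:13, 4:12, 5:12, 6:12, 7:8, 8:18.
The smallest farness is 8, for 7, so 7 has the highest closeness.

7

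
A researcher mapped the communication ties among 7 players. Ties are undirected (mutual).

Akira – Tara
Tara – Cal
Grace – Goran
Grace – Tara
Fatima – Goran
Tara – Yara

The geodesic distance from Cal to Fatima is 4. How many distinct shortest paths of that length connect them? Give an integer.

The shortest distance is 4, and the only length-4 path is Cal–Tara–Grace–Goran–Fatima. So there is exactly 1 shortest path.

1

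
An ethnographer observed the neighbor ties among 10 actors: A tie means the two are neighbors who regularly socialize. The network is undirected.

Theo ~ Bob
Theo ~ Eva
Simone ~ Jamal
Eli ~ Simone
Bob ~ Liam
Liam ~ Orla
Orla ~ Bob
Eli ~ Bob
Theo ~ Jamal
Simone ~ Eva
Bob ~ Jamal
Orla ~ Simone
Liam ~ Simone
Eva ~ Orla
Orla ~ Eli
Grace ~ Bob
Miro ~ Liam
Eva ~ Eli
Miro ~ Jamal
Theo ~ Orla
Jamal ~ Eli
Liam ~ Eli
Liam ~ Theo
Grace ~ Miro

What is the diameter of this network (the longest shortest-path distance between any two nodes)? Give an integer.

3

Eccentricity of each node (its greatest distance to any other): Bob:2, Eli:2, Eva:3, Grace:3, Jamal:2, Liam:2, Miro:3, Orla:2, Simone:3, Theo:2.
The maximum eccentricity is 3, realized for instance by the pair Grace–Simone via Grace – Bob – Jamal – Simone. So the diameter is 3.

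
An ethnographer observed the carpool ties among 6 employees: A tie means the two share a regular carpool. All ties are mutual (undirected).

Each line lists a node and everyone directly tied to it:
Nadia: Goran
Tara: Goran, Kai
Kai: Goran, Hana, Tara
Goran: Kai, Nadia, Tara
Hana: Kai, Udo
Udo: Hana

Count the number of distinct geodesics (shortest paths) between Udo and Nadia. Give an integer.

1

The shortest distance is 4, and the only length-4 path is Udo–Hana–Kai–Goran–Nadia. So there is exactly 1 shortest path.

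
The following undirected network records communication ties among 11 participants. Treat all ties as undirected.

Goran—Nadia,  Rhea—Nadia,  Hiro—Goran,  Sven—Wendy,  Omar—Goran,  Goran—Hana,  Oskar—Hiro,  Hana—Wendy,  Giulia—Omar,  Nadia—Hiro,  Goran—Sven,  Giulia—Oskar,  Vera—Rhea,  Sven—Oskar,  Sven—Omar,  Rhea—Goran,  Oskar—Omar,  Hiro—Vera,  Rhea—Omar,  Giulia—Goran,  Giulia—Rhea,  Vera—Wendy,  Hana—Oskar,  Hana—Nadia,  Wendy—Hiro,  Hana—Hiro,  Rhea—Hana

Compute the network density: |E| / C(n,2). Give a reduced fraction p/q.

There are 27 edges and 11 nodes, so the maximum possible is C(11,2) = 55.
Density = 27/55.

27/55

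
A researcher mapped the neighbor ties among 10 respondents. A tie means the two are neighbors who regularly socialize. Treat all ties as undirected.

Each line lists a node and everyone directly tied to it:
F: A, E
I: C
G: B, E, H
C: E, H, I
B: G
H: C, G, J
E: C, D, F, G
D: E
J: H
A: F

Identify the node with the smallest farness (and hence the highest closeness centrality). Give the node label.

Farness (sum of distances to all others) for each node — A:29, B:25, C:17, D:23, E:15, F:21, G:17, H:19, I:25, J:27.
The smallest farness is 15, for E, so E has the highest closeness.

E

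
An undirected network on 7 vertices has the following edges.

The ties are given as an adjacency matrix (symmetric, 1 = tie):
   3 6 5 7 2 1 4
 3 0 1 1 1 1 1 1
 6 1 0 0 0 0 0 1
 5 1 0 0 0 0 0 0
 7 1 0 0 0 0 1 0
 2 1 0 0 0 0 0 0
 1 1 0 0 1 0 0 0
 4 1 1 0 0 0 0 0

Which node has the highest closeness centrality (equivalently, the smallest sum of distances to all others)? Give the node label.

3

Farness (sum of distances to all others) for each node — 1:10, 2:11, 3:6, 4:10, 5:11, 6:10, 7:10.
The smallest farness is 6, for 3, so 3 has the highest closeness.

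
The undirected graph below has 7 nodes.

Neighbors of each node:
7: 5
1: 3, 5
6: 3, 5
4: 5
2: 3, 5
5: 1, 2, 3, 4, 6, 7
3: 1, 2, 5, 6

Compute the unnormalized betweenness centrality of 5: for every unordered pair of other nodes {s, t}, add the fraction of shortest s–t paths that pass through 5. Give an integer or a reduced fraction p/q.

Pairs whose geodesics pass through 5 — 1–6: 1/2; 1–7: 1; 1–4: 1; 1–2: 1/2; 6–7: 1; 6–4: 1; 6–2: 1/2; 7–4: 1; 7–2: 1; 7–3: 1; 4–2: 1; 4–3: 1.
All other pairs contribute 0.
Summing the contributions gives betweenness(5) = 21/2.

21/2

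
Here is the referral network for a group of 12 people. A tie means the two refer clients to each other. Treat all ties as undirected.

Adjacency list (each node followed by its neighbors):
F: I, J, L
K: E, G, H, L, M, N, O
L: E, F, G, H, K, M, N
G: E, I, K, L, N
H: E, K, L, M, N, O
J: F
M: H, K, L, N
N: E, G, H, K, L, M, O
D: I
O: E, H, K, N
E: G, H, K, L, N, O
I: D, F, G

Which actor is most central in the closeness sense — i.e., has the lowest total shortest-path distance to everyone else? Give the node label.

Farness (sum of distances to all others) for each node — D:32, E:18, F:20, G:18, H:20, I:22, J:30, K:17, L:16, M:22, N:17, O:24.
The smallest farness is 16, for L, so L has the highest closeness.

L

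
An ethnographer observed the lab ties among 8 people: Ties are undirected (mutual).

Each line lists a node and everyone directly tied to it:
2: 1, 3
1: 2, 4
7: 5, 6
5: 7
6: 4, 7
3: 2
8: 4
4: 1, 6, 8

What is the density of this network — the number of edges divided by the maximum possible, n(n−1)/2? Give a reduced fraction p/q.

1/4

There are 7 edges and 8 nodes, so the maximum possible is C(8,2) = 28.
Density = 7/28 = 1/4.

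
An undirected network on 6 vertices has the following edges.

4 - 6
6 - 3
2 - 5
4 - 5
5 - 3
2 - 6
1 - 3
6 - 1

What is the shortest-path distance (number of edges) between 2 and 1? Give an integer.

2

One shortest route is 2 – 6 – 1, which uses 2 edges, and 2 and 1 are not directly tied, so nothing shorter exists. So d(2,1) = 2.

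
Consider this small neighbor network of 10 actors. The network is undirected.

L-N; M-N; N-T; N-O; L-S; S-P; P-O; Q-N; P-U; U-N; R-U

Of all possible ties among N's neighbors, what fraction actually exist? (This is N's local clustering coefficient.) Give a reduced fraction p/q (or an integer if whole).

0

N's neighbors: L, M, O, Q, T, and U (k = 6).
Possible neighbor pairs: C(6,2) = 15. Edges among them: none → e = 0.
Clustering(N) = 0/15 = 0.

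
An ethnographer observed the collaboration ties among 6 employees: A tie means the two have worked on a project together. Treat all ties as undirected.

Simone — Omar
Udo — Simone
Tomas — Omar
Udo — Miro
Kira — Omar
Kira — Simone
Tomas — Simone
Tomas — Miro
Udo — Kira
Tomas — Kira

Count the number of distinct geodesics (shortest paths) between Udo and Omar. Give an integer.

The shortest distance is 2. The length-2 paths are: Udo–Kira–Omar; Udo–Simone–Omar.
That gives 2 distinct shortest paths.

2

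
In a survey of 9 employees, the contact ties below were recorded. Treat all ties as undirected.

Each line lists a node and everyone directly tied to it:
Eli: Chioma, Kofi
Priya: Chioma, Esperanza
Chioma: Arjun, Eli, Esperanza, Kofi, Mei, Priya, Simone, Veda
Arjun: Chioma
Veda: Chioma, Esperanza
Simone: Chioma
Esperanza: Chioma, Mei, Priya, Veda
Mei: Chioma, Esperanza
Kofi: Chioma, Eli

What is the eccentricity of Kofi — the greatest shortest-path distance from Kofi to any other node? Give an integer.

Distances from Kofi: Arjun:2, Chioma:1, Eli:1, Esperanza:2, Mei:2, Priya:2, Simone:2, Veda:2.
The largest is 2 (to Esperanza, Priya, Veda, Simone, Arjun, and Mei), so the eccentricity of Kofi is 2.

2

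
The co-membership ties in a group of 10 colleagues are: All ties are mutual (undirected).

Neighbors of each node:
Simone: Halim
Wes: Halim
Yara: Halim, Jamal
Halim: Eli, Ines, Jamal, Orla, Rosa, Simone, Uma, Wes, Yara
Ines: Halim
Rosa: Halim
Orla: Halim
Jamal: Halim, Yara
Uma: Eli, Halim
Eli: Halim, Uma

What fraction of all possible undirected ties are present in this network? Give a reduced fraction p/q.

11/45

There are 11 edges and 10 nodes, so the maximum possible is C(10,2) = 45.
Density = 11/45.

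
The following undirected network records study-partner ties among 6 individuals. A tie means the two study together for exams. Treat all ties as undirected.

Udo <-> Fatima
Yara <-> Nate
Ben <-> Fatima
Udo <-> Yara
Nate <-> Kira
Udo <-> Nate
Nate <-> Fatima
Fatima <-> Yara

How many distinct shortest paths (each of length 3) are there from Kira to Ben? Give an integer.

The shortest distance is 3, and the only length-3 path is Kira–Nate–Fatima–Ben. So there is exactly 1 shortest path.

1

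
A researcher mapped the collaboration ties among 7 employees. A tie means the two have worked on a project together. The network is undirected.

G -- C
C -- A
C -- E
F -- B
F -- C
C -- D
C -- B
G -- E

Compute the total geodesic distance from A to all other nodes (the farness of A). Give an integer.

11

Distances from A: B:2, C:1, D:2, E:2, F:2, G:2.
Sum = 2 + 1 + 2 + 2 + 2 + 2 = 11.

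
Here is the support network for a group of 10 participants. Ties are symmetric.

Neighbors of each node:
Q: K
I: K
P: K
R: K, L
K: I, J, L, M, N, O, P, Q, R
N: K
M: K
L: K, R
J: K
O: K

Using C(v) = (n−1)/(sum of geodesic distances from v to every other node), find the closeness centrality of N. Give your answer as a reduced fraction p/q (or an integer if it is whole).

9/17

Distances from N: I:2, J:2, K:1, L:2, M:2, O:2, P:2, Q:2, R:2. Sum = 17.
n = 10, so closeness = 9/17.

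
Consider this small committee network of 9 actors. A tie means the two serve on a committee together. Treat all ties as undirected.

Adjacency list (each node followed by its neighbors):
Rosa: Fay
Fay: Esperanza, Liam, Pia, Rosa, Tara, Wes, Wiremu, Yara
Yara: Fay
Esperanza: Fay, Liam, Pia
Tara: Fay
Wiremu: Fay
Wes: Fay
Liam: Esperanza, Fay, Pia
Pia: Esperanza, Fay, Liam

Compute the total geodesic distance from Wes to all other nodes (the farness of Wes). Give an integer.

15

Distances from Wes: Esperanza:2, Fay:1, Liam:2, Pia:2, Rosa:2, Tara:2, Wiremu:2, Yara:2.
Sum = 2 + 1 + 2 + 2 + 2 + 2 + 2 + 2 = 15.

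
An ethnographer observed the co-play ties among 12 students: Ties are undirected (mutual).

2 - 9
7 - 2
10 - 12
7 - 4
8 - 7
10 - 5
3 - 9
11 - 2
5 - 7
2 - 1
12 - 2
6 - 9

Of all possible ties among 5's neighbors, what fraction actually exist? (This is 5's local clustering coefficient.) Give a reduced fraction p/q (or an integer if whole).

0

5's neighbors: 7 and 10 (k = 2).
Possible neighbor pairs: C(2,2) = 1. Edges among them: none → e = 0.
Clustering(5) = 0/1.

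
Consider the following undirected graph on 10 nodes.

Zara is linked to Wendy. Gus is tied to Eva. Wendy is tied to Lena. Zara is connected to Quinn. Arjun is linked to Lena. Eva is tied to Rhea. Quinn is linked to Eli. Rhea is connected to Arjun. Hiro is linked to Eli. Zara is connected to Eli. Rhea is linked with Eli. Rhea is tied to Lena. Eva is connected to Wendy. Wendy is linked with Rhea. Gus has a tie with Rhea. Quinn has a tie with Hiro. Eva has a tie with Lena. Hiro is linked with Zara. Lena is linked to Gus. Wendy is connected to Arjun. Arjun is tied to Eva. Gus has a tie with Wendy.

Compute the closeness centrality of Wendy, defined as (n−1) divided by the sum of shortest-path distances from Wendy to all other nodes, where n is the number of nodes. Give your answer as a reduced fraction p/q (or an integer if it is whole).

Distances from Wendy: Arjun:1, Eli:2, Eva:1, Gus:1, Hiro:2, Lena:1, Quinn:2, Rhea:1, Zara:1. Sum = 12.
n = 10, so closeness = 9/12 = 3/4.

3/4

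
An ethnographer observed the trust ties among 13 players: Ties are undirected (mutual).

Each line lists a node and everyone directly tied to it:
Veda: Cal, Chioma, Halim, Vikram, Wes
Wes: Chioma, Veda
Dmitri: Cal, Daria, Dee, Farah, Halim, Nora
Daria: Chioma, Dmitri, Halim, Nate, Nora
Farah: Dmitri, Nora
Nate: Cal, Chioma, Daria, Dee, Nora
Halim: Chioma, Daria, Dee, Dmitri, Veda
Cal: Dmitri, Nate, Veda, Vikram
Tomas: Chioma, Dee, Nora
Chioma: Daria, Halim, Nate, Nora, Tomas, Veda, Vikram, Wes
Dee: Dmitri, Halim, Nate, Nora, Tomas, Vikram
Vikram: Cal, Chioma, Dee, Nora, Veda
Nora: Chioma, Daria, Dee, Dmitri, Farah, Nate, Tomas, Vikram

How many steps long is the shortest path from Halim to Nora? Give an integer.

One shortest route is Halim – Dee – Nora, which uses 2 edges, and Halim and Nora are not directly tied, so nothing shorter exists. So d(Halim,Nora) = 2.

2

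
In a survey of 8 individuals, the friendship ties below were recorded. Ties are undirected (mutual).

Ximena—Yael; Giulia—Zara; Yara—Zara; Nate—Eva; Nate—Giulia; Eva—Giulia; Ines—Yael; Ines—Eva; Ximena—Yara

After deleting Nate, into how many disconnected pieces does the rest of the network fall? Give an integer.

Nate's neighbors (Eva and Giulia) remain reachable from one another through other ties, so the rest of the network stays in one piece.

1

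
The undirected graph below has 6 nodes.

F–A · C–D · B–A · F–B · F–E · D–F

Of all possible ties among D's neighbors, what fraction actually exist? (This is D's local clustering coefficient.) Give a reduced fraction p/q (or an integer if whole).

D's neighbors: C and F (k = 2).
Possible neighbor pairs: C(2,2) = 1. Edges among them: none → e = 0.
Clustering(D) = 0/1.

0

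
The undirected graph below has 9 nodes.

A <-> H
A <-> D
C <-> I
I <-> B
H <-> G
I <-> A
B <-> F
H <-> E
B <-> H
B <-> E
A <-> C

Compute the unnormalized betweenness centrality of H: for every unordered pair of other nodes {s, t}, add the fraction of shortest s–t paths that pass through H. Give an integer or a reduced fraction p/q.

23/2

Pairs whose geodesics pass through H — I–G: 2/2; F–A: 1/2; F–D: 1/2; F–G: 1; C–E: 1/2; C–G: 1; A–B: 1/2; A–E: 1; A–G: 1; B–D: 1/2; B–G: 1; D–E: 1; D–G: 1; E–G: 1.
All other pairs contribute 0.
Summing the contributions gives betweenness(H) = 23/2.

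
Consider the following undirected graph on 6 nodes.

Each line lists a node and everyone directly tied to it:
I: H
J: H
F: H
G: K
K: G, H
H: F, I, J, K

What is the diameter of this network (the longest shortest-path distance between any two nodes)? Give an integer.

3

Eccentricity of each node (its greatest distance to any other): F:3, G:3, H:2, I:3, J:3, K:2.
The maximum eccentricity is 3, realized for instance by the pair G–J via G – K – H – J. So the diameter is 3.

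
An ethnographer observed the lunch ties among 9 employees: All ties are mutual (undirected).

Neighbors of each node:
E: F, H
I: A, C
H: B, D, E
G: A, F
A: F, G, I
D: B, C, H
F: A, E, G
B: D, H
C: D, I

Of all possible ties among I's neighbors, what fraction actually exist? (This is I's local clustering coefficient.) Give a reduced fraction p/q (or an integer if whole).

0

I's neighbors: A and C (k = 2).
Possible neighbor pairs: C(2,2) = 1. Edges among them: none → e = 0.
Clustering(I) = 0/1.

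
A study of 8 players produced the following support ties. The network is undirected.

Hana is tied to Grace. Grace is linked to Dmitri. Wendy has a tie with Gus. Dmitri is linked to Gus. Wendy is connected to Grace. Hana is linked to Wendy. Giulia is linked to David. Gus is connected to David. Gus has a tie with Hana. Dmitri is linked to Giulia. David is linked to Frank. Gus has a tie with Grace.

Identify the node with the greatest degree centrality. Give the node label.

Degrees — David:3, Dmitri:3, Frank:1, Giulia:2, Grace:4, Gus:5, Hana:3, Wendy:3.
The maximum is 5, attained only by Gus.

Gus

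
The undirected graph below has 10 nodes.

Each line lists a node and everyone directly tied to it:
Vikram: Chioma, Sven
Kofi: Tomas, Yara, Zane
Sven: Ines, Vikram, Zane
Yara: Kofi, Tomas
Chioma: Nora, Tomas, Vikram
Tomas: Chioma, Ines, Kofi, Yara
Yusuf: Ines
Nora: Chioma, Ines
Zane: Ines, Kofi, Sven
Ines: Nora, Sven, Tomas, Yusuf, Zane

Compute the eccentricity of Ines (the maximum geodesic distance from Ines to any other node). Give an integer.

2

Distances from Ines: Chioma:2, Kofi:2, Nora:1, Sven:1, Tomas:1, Vikram:2, Yara:2, Yusuf:1, Zane:1.
The largest is 2 (to Vikram, Kofi, Chioma, and Yara), so the eccentricity of Ines is 2.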